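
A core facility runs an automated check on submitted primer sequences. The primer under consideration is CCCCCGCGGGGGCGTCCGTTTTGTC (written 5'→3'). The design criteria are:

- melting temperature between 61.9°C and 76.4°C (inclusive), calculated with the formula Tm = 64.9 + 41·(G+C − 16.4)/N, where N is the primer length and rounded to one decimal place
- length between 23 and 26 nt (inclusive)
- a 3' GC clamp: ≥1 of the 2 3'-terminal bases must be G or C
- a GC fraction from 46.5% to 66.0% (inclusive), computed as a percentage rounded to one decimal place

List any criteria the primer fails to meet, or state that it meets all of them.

Base counts: A=0, T=6, G=9, C=10 (length 25).
Tm: Tm = 64.9 + 41·(19 − 16.4)/25 = 69.2°C ✓
length: length 25 ✓
GC clamp: 3' end TC has 1 G/C ✓
GC content: GC 19/25 = 76.0%, outside 46.5–66.0% ✗

Fails: GC content.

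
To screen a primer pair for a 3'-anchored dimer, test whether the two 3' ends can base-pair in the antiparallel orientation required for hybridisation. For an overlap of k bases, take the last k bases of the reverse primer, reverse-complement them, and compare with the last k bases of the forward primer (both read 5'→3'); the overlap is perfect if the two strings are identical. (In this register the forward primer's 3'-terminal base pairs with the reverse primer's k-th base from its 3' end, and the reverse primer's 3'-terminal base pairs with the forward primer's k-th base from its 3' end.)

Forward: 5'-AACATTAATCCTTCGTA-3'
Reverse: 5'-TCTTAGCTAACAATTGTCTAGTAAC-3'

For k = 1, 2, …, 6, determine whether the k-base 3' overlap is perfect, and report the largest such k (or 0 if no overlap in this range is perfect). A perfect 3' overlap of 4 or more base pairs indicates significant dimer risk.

Last 6 bases (5'→3') — forward …TTCGTA, reverse …AGTAAC.
Reverse complement of the reverse primer's last 6 bases: GTTACT; its first k bases are the reverse complement of the reverse primer's last k bases, so a perfect k-base overlap needs the forward primer's last k bases to equal them.
Comparing (forward last k vs required): k=1: A vs G ✗; k=2: TA vs GT ✗; k=3: GTA vs GTT ✗; k=4: CGTA vs GTTA ✗; k=5: TCGTA vs GTTAC ✗; k=6: TTCGTA vs GTTACT ✗.
No overlap length from 1 to 6 is perfect, so the longest perfect 3' overlap is 0.

Longest perfect overlap: 0 complementary base pairs; below the dimer-risk threshold (threshold 4).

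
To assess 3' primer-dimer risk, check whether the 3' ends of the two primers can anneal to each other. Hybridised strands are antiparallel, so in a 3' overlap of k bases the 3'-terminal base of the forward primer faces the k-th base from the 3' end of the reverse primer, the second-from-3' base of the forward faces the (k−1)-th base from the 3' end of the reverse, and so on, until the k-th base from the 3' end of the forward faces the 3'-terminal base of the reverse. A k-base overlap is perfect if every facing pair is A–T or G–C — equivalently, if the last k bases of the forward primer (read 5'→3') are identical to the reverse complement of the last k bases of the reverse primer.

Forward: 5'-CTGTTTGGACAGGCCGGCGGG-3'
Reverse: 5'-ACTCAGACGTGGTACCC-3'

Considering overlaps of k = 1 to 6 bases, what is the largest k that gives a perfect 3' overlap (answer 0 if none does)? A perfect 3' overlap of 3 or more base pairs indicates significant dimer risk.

Longest perfect overlap: 3 complementary base pairs; significant dimer risk (threshold 3).

Last 6 bases (5'→3') — forward …GGCGGG, reverse …GTACCC.
Reverse complement of the reverse primer's last 6 bases: GGGTAC; its first k bases are the reverse complement of the reverse primer's last k bases, so a perfect k-base overlap needs the forward primer's last k bases to equal them.
Comparing (forward last k vs required): k=1: G vs G ✓; k=2: GG vs GG ✓; k=3: GGG vs GGG ✓; k=4: CGGG vs GGGT ✗; k=5: GCGGG vs GGGTA ✗; k=6: GGCGGG vs GGGTAC ✗.
Perfect overlaps at k = 1, 2, 3; the largest is 3.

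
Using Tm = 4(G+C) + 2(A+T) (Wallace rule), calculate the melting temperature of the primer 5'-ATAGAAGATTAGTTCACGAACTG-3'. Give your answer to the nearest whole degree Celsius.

Base counts: A=9, T=6, G=5, C=3 (length 23).
Tm = 2·(9+6) + 4·(5+3) = 2·15 + 4·8 = 30 + 32 = 62°C.

62°C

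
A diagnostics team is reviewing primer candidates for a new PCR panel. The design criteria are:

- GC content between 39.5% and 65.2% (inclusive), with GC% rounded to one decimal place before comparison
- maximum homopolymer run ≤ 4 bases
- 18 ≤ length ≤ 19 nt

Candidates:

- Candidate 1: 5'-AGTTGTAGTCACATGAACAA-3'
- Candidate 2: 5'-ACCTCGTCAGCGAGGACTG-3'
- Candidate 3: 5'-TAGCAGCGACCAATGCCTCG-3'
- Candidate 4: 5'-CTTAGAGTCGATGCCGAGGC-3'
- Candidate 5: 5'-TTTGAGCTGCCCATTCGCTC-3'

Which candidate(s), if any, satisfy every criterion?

Candidate 1 (20 nt, A=8 T=5 G=4 C=3): GC 7/20 = 35.0%, outside 39.5–65.2% ✗; longest run = 2 ✓; length 20, outside 18–19 ✗ — fails.
Candidate 2 (19 nt, A=4 T=3 G=6 C=6): GC 12/19 = 63.2% ✓; longest run = 2 ✓; length 19 ✓ — passes.
Candidate 3 (20 nt, A=5 T=3 G=5 C=7): GC 12/20 = 60.0% ✓; longest run = 2 ✓; length 20, outside 18–19 ✗ — fails.
Candidate 4 (20 nt, A=4 T=4 G=7 C=5): GC 12/20 = 60.0% ✓; longest run = 2 ✓; length 20, outside 18–19 ✗ — fails.
Candidate 5 (20 nt, A=2 T=7 G=4 C=7): GC 11/20 = 55.0% ✓; longest run = 3 ✓; length 20, outside 18–19 ✗ — fails.

Candidate 2 only.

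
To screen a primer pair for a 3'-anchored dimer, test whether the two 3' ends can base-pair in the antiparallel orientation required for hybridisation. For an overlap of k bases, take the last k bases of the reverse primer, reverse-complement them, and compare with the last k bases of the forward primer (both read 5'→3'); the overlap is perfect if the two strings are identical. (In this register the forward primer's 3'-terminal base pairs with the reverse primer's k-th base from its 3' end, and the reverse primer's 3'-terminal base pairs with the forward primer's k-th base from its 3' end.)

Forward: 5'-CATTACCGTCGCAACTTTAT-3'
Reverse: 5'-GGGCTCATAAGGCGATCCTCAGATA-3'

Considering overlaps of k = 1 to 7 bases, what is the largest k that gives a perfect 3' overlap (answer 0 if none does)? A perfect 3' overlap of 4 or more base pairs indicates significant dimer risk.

Last 7 bases (5'→3') — forward …ACTTTAT, reverse …TCAGATA.
Reverse complement of the reverse primer's last 7 bases: TATCTGA; its first k bases are the reverse complement of the reverse primer's last k bases, so a perfect k-base overlap needs the forward primer's last k bases to equal them.
Comparing (forward last k vs required): k=1: T vs T ✓; k=2: AT vs TA ✗; k=3: TAT vs TAT ✓; k=4: TTAT vs TATC ✗; k=5: TTTAT vs TATCT ✗; k=6: CTTTAT vs TATCTG ✗; k=7: ACTTTAT vs TATCTGA ✗.
Perfect overlaps at k = 1, 3; the largest is 3.

Longest perfect overlap: 3 complementary base pairs; below the dimer-risk threshold (threshold 4).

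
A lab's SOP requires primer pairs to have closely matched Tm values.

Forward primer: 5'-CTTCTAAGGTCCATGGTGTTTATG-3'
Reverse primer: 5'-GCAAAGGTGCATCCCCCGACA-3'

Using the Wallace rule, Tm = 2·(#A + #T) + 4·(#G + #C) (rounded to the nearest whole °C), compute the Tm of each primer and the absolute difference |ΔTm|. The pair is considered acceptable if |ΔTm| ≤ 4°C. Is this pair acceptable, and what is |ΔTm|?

Forward: A=4 T=10 G=6 C=4 → Tm = 2·14 + 4·10 = 68°C.
Reverse: A=6 T=2 G=5 C=8 → Tm = 2·8 + 4·13 = 68°C.
|ΔTm| = |68 − 68| = 0°C, ≤ 4°C.

|ΔTm| = 0°C; the pair is acceptable.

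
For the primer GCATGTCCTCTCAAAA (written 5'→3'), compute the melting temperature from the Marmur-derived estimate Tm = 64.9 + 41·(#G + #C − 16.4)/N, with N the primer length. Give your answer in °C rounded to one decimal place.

Base counts: A=5, T=4, G=2, C=5; G+C = 7, N = 16.
Tm = 64.9 + 41·(7 − 16.4)/16 = 64.9 + -385.40/16 = 40.8°C.

40.8°C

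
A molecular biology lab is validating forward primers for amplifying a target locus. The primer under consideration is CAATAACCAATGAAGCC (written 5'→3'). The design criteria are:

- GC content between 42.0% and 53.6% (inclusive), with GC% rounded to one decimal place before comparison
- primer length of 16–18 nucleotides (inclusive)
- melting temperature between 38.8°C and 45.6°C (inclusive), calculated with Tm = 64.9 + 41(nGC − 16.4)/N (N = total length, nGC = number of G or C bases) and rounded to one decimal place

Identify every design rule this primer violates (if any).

Base counts: A=8, T=2, G=2, C=5 (length 17).
GC content: GC 7/17 = 41.2%, outside 42.0–53.6% ✗
length: length 17 ✓
Tm: Tm = 64.9 + 41·(7 − 16.4)/17 = 42.2°C ✓

Fails: GC content.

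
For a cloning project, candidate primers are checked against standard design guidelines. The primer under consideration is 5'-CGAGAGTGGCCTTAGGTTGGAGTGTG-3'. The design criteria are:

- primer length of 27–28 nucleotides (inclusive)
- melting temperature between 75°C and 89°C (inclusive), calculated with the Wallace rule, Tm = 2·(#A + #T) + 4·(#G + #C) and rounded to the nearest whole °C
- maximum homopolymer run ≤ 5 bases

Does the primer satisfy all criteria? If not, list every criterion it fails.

Base counts: A=4, T=7, G=12, C=3 (length 26).
length: length 26, outside 27–28 ✗
Tm: Tm = 2·11 + 4·15 = 82°C ✓
homopolymer run: longest run = 2 ✓

Fails: length.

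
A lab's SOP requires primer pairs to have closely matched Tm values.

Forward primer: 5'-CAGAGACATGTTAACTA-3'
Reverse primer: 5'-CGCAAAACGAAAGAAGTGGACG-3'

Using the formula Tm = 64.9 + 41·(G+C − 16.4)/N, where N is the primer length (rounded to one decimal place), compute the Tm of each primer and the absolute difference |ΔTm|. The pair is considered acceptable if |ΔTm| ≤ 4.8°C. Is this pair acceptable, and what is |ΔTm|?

|ΔTm| = 15.0°C; the pair is not acceptable.

Forward: G+C = 6, N = 17 → Tm = 64.9 + 41·(6 − 16.4)/17 = 39.8°C.
Reverse: G+C = 11, N = 22 → Tm = 64.9 + 41·(11 − 16.4)/22 = 54.8°C.
|ΔTm| = |39.8 − 54.8| = 15.0°C, > 4.8°C.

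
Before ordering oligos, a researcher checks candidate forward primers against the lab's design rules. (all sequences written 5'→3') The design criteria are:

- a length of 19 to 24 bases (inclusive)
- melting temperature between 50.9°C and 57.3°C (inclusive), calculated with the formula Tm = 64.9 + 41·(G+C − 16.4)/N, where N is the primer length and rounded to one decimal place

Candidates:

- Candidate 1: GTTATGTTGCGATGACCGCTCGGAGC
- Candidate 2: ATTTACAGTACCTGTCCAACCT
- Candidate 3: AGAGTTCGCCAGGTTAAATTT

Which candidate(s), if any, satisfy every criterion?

Candidate 2 only.

Candidate 1 (26 nt, A=4 T=7 G=9 C=6): length 26, outside 19–24 ✗; Tm = 64.9 + 41·(15 − 16.4)/26 = 62.7°C, outside 50.9–57.3°C ✗ — fails.
Candidate 2 (22 nt, A=6 T=7 G=2 C=7): length 22 ✓; Tm = 64.9 + 41·(9 − 16.4)/22 = 51.1°C ✓ — passes.
Candidate 3 (21 nt, A=6 T=7 G=5 C=3): length 21 ✓; Tm = 64.9 + 41·(8 − 16.4)/21 = 48.5°C, outside 50.9–57.3°C ✗ — fails.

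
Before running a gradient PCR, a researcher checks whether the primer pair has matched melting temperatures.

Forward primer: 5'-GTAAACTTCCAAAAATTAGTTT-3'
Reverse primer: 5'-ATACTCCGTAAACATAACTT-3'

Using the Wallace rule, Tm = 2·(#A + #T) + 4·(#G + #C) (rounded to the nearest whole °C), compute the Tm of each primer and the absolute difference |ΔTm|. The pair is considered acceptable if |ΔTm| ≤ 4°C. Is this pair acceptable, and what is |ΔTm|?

|ΔTm| = 2°C; the pair is acceptable.

Forward: A=9 T=8 G=2 C=3 → Tm = 2·17 + 4·5 = 54°C.
Reverse: A=8 T=6 G=1 C=5 → Tm = 2·14 + 4·6 = 52°C.
|ΔTm| = |54 − 52| = 2°C, ≤ 4°C.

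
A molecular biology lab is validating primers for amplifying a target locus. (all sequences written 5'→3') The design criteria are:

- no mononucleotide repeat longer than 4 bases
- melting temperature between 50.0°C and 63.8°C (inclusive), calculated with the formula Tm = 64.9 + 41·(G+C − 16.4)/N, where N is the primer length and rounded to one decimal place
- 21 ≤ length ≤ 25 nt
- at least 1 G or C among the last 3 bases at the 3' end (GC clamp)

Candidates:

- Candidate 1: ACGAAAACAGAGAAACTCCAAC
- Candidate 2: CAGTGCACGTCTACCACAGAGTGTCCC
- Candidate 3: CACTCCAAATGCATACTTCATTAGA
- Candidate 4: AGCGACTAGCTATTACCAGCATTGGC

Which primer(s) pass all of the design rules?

Candidate 1 and Candidate 3.

Candidate 1 (22 nt, A=12 T=1 G=3 C=6): longest run = 4 ✓; Tm = 64.9 + 41·(9 − 16.4)/22 = 51.1°C ✓; length 22 ✓; 3' end AAC has 1 G/C ✓ — passes.
Candidate 2 (27 nt, A=6 T=5 G=6 C=10): longest run = 3 ✓; Tm = 64.9 + 41·(16 − 16.4)/27 = 64.3°C, outside 50.0–63.8°C ✗; length 27, outside 21–25 ✗; 3' end CCC has 3 G/C ✓ — fails.
Candidate 3 (25 nt, A=9 T=7 G=2 C=7): longest run = 3 ✓; Tm = 64.9 + 41·(9 − 16.4)/25 = 52.8°C ✓; length 25 ✓; 3' end AGA has 1 G/C ✓ — passes.
Candidate 4 (26 nt, A=7 T=6 G=6 C=7): longest run = 2 ✓; Tm = 64.9 + 41·(13 − 16.4)/26 = 59.5°C ✓; length 26, outside 21–25 ✗; 3' end GGC has 3 G/C ✓ — fails.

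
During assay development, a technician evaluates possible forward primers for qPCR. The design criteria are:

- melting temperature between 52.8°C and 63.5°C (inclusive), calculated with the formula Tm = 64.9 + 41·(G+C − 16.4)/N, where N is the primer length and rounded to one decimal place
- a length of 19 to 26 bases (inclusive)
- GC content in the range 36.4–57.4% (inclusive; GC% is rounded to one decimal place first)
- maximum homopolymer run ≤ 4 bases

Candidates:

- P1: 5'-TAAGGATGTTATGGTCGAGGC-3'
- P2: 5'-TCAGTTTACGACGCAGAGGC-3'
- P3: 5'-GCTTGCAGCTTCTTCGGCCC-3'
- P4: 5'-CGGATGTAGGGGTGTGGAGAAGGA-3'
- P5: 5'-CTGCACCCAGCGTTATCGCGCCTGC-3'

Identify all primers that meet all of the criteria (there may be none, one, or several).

P1 (21 nt, A=5 T=6 G=8 C=2): Tm = 64.9 + 41·(10 − 16.4)/21 = 52.4°C, outside 52.8–63.5°C ✗; length 21 ✓; GC 10/21 = 47.6% ✓; longest run = 2 ✓ — fails.
P2 (20 nt, A=5 T=4 G=6 C=5): Tm = 64.9 + 41·(11 − 16.4)/20 = 53.8°C ✓; length 20 ✓; GC 11/20 = 55.0% ✓; longest run = 3 ✓ — passes.
P3 (20 nt, A=1 T=6 G=5 C=8): Tm = 64.9 + 41·(13 − 16.4)/20 = 57.9°C ✓; length 20 ✓; GC 13/20 = 65.0%, outside 36.4–57.4% ✗; longest run = 3 ✓ — fails.
P4 (24 nt, A=6 T=4 G=13 C=1): Tm = 64.9 + 41·(14 − 16.4)/24 = 60.8°C ✓; length 24 ✓; GC 14/24 = 58.3%, outside 36.4–57.4% ✗; longest run = 4 ✓ — fails.
P5 (25 nt, A=3 T=5 G=6 C=11): Tm = 64.9 + 41·(17 − 16.4)/25 = 65.9°C, outside 52.8–63.5°C ✗; length 25 ✓; GC 17/25 = 68.0%, outside 36.4–57.4% ✗; longest run = 3 ✓ — fails.

P2 only.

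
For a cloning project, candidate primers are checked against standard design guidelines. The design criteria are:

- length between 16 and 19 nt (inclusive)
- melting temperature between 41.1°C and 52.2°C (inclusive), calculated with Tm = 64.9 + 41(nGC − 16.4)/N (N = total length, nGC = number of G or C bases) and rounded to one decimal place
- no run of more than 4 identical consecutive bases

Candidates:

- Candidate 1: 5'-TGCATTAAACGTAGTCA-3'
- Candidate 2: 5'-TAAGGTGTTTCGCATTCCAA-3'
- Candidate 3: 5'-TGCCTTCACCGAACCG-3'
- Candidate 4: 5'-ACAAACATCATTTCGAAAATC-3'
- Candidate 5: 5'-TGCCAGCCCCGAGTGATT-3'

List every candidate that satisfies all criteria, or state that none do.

Candidate 3 only.

Candidate 1 (17 nt, A=6 T=5 G=3 C=3): length 17 ✓; Tm = 64.9 + 41·(6 − 16.4)/17 = 39.8°C, outside 41.1–52.2°C ✗; longest run = 3 ✓ — fails.
Candidate 2 (20 nt, A=5 T=7 G=4 C=4): length 20, outside 16–19 ✗; Tm = 64.9 + 41·(8 − 16.4)/20 = 47.7°C ✓; longest run = 3 ✓ — fails.
Candidate 3 (16 nt, A=3 T=3 G=3 C=7): length 16 ✓; Tm = 64.9 + 41·(10 − 16.4)/16 = 48.5°C ✓; longest run = 2 ✓ — passes.
Candidate 4 (21 nt, A=10 T=5 G=1 C=5): length 21, outside 16–19 ✗; Tm = 64.9 + 41·(6 − 16.4)/21 = 44.6°C ✓; longest run = 4 ✓ — fails.
Candidate 5 (18 nt, A=3 T=4 G=5 C=6): length 18 ✓; Tm = 64.9 + 41·(11 − 16.4)/18 = 52.6°C, outside 41.1–52.2°C ✗; longest run = 4 ✓ — fails.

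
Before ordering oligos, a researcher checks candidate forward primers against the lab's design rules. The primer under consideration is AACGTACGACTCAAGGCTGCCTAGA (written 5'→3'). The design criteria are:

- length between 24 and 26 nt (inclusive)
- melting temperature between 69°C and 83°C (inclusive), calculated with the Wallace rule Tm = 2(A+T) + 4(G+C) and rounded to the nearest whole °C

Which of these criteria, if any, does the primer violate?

Base counts: A=8, T=4, G=6, C=7 (length 25).
length: length 25 ✓
Tm: Tm = 2·12 + 4·13 = 76°C ✓

Meets all criteria.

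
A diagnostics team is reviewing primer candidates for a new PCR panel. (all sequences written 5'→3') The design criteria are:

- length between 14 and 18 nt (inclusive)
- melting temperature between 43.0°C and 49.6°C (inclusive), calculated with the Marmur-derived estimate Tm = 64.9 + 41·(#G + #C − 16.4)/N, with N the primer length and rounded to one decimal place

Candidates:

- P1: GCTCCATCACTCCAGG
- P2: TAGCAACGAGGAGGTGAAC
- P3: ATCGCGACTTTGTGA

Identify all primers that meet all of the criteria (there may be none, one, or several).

P1 only.

P1 (16 nt, A=3 T=3 G=3 C=7): length 16 ✓; Tm = 64.9 + 41·(10 − 16.4)/16 = 48.5°C ✓ — passes.
P2 (19 nt, A=7 T=2 G=7 C=3): length 19, outside 14–18 ✗; Tm = 64.9 + 41·(10 − 16.4)/19 = 51.1°C, outside 43.0–49.6°C ✗ — fails.
P3 (15 nt, A=3 T=5 G=4 C=3): length 15 ✓; Tm = 64.9 + 41·(7 − 16.4)/15 = 39.2°C, outside 43.0–49.6°C ✗ — fails.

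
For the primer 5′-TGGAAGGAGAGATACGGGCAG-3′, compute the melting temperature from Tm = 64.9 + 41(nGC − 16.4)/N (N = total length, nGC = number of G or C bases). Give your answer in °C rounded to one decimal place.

56.3°C

Base counts: A=7, T=2, G=10, C=2; G+C = 12, N = 21.
Tm = 64.9 + 41·(12 − 16.4)/21 = 64.9 + -180.40/21 = 56.3°C.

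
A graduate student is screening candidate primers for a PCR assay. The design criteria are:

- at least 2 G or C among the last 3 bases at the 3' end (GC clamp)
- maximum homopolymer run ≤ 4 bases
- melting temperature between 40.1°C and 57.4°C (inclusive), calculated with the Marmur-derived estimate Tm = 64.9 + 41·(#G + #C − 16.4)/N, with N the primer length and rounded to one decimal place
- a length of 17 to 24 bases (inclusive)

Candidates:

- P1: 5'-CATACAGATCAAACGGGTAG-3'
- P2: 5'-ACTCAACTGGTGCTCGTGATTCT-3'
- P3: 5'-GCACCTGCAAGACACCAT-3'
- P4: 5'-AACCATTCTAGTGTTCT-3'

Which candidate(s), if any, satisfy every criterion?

P1 (20 nt, A=8 T=3 G=5 C=4): 3' end TAG has 1 G/C, need ≥2 ✗; longest run = 3 ✓; Tm = 64.9 + 41·(9 − 16.4)/20 = 49.7°C ✓; length 20 ✓ — fails.
P2 (23 nt, A=4 T=8 G=5 C=6): 3' end TCT has 1 G/C, need ≥2 ✗; longest run = 2 ✓; Tm = 64.9 + 41·(11 − 16.4)/23 = 55.3°C ✓; length 23 ✓ — fails.
P3 (18 nt, A=6 T=2 G=3 C=7): 3' end CAT has 1 G/C, need ≥2 ✗; longest run = 2 ✓; Tm = 64.9 + 41·(10 − 16.4)/18 = 50.3°C ✓; length 18 ✓ — fails.
P4 (17 nt, A=4 T=7 G=2 C=4): 3' end TCT has 1 G/C, need ≥2 ✗; longest run = 2 ✓; Tm = 64.9 + 41·(6 − 16.4)/17 = 39.8°C, outside 40.1–57.4°C ✗; length 17 ✓ — fails.

None of the candidates satisfy all criteria.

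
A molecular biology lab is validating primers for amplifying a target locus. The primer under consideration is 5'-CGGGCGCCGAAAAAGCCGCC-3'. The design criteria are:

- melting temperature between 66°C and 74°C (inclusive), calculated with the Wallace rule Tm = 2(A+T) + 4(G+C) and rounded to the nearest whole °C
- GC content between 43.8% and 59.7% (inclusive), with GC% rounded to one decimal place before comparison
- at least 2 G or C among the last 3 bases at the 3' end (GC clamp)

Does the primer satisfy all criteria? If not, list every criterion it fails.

Fails: GC content.

Base counts: A=5, T=0, G=7, C=8 (length 20).
Tm: Tm = 2·5 + 4·15 = 70°C ✓
GC content: GC 15/20 = 75.0%, outside 43.8–59.7% ✗
GC clamp: 3' end GCC has 3 G/C ✓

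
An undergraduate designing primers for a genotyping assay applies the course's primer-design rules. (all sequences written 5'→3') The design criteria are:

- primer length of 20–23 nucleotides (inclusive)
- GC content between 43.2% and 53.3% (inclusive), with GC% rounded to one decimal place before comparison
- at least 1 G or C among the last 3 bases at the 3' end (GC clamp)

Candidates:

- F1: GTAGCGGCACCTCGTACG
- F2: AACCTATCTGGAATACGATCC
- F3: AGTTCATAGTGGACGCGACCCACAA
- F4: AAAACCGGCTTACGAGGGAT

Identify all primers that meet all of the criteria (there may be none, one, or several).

F4 only.

F1 (18 nt, A=3 T=3 G=6 C=6): length 18, outside 20–23 ✗; GC 12/18 = 66.7%, outside 43.2–53.3% ✗; 3' end ACG has 2 G/C ✓ — fails.
F2 (21 nt, A=7 T=5 G=3 C=6): length 21 ✓; GC 9/21 = 42.9%, outside 43.2–53.3% ✗; 3' end TCC has 2 G/C ✓ — fails.
F3 (25 nt, A=8 T=4 G=6 C=7): length 25, outside 20–23 ✗; GC 13/25 = 52.0% ✓; 3' end CAA has 1 G/C ✓ — fails.
F4 (20 nt, A=7 T=3 G=6 C=4): length 20 ✓; GC 10/20 = 50.0% ✓; 3' end GAT has 1 G/C ✓ — passes.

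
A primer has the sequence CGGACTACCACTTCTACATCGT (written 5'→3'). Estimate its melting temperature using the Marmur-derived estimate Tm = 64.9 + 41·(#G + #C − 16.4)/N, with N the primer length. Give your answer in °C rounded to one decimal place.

54.8°C

Base counts: A=5, T=6, G=3, C=8; G+C = 11, N = 22.
Tm = 64.9 + 41·(11 − 16.4)/22 = 64.9 + -221.40/22 = 54.8°C.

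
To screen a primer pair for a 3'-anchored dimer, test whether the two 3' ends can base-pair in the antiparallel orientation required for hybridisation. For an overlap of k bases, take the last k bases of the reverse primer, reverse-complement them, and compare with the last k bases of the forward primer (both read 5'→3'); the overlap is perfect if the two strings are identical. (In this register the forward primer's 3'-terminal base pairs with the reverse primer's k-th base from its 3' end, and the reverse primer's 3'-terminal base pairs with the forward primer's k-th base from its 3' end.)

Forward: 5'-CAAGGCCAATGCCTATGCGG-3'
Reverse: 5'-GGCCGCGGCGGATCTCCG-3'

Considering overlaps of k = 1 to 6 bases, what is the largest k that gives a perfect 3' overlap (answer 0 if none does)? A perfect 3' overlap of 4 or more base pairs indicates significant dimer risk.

Longest perfect overlap: 3 complementary base pairs; below the dimer-risk threshold (threshold 4).

Last 6 bases (5'→3') — forward …ATGCGG, reverse …TCTCCG.
Reverse complement of the reverse primer's last 6 bases: CGGAGA; its first k bases are the reverse complement of the reverse primer's last k bases, so a perfect k-base overlap needs the forward primer's last k bases to equal them.
Comparing (forward last k vs required): k=1: G vs C ✗; k=2: GG vs CG ✗; k=3: CGG vs CGG ✓; k=4: GCGG vs CGGA ✗; k=5: TGCGG vs CGGAG ✗; k=6: ATGCGG vs CGGAGA ✗.
Only k = 3 is perfect, so the longest perfect 3' overlap is 3.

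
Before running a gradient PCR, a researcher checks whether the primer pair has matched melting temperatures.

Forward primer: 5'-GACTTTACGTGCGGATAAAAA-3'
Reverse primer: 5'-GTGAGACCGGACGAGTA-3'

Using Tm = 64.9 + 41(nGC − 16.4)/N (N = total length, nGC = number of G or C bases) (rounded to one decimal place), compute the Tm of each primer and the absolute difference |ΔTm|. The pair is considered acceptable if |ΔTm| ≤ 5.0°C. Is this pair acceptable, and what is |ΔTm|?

|ΔTm| = 1.0°C; the pair is acceptable.

Forward: G+C = 8, N = 21 → Tm = 64.9 + 41·(8 − 16.4)/21 = 48.5°C.
Reverse: G+C = 10, N = 17 → Tm = 64.9 + 41·(10 − 16.4)/17 = 49.5°C.
|ΔTm| = |48.5 − 49.5| = 1.0°C, ≤ 5.0°C.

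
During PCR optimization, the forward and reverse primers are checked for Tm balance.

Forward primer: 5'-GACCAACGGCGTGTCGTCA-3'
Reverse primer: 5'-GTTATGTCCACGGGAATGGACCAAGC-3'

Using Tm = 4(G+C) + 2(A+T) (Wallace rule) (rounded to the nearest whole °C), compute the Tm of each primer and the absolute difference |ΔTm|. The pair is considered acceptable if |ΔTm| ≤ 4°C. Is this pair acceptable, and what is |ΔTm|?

Forward: A=4 T=3 G=6 C=6 → Tm = 2·7 + 4·12 = 62°C.
Reverse: A=7 T=5 G=8 C=6 → Tm = 2·12 + 4·14 = 80°C.
|ΔTm| = |62 − 80| = 18°C, > 4°C.

|ΔTm| = 18°C; the pair is not acceptable.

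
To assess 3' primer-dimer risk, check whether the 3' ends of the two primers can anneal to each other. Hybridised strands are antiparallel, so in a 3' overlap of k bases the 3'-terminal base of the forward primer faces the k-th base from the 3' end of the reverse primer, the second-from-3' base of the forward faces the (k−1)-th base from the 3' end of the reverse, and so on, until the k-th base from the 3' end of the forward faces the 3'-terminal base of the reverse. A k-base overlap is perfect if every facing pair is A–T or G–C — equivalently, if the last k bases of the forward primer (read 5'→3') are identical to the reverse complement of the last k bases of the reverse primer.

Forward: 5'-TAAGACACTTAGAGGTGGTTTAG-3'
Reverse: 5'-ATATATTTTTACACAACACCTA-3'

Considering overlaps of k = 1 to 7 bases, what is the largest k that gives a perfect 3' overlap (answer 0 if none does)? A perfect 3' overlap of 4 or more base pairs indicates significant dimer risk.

Last 7 bases (5'→3') — forward …GGTTTAG, reverse …ACACCTA.
Reverse complement of the reverse primer's last 7 bases: TAGGTGT; its first k bases are the reverse complement of the reverse primer's last k bases, so a perfect k-base overlap needs the forward primer's last k bases to equal them.
Comparing (forward last k vs required): k=1: G vs T ✗; k=2: AG vs TA ✗; k=3: TAG vs TAG ✓; k=4: TTAG vs TAGG ✗; k=5: TTTAG vs TAGGT ✗; k=6: GTTTAG vs TAGGTG ✗; k=7: GGTTTAG vs TAGGTGT ✗.
Only k = 3 is perfect, so the longest perfect 3' overlap is 3.

Longest perfect overlap: 3 complementary base pairs; below the dimer-risk threshold (threshold 4).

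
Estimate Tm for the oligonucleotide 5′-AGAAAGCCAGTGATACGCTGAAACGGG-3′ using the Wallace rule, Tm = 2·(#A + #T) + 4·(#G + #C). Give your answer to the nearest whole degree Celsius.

82°C

Base counts: A=10, T=3, G=9, C=5 (length 27).
Tm = 2·(10+3) + 4·(9+5) = 2·13 + 4·14 = 26 + 56 = 82°C.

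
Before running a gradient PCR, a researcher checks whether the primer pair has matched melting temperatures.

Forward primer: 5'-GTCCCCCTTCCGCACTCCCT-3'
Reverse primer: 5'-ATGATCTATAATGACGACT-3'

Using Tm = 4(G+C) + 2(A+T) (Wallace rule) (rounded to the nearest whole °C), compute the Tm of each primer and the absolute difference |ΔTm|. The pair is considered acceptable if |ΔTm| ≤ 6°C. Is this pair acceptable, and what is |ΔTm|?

Forward: A=1 T=5 G=2 C=12 → Tm = 2·6 + 4·14 = 68°C.
Reverse: A=7 T=6 G=3 C=3 → Tm = 2·13 + 4·6 = 50°C.
|ΔTm| = |68 − 50| = 18°C, > 6°C.

|ΔTm| = 18°C; the pair is not acceptable.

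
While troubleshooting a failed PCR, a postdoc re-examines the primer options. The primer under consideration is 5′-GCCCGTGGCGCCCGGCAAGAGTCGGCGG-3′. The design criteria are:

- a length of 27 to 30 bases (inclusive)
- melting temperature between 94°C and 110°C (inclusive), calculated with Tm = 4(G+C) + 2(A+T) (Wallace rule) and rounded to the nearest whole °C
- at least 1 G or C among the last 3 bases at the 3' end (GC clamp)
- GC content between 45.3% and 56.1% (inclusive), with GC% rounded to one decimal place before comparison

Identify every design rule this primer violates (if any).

Base counts: A=3, T=2, G=13, C=10 (length 28).
length: length 28 ✓
Tm: Tm = 2·5 + 4·23 = 102°C ✓
GC clamp: 3' end CGG has 3 G/C ✓
GC content: GC 23/28 = 82.1%, outside 45.3–56.1% ✗

Fails: GC content.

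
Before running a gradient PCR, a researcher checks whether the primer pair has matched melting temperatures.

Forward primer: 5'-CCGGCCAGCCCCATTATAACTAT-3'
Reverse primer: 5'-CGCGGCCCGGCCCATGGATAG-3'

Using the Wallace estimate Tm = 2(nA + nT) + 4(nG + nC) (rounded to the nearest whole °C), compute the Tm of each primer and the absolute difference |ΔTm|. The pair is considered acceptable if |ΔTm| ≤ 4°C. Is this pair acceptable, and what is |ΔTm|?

Forward: A=6 T=5 G=3 C=9 → Tm = 2·11 + 4·12 = 70°C.
Reverse: A=3 T=2 G=8 C=8 → Tm = 2·5 + 4·16 = 74°C.
|ΔTm| = |70 − 74| = 4°C, ≤ 4°C.

|ΔTm| = 4°C; the pair is acceptable.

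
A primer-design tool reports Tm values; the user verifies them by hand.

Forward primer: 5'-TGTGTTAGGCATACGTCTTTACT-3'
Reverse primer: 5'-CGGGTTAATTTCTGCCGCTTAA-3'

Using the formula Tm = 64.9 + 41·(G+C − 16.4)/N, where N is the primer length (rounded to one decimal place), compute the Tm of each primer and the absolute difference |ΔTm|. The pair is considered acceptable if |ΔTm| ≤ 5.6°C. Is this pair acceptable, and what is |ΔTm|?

Forward: G+C = 9, N = 23 → Tm = 64.9 + 41·(9 − 16.4)/23 = 51.7°C.
Reverse: G+C = 10, N = 22 → Tm = 64.9 + 41·(10 − 16.4)/22 = 53.0°C.
|ΔTm| = |51.7 − 53.0| = 1.3°C, ≤ 5.6°C.

|ΔTm| = 1.3°C; the pair is acceptable.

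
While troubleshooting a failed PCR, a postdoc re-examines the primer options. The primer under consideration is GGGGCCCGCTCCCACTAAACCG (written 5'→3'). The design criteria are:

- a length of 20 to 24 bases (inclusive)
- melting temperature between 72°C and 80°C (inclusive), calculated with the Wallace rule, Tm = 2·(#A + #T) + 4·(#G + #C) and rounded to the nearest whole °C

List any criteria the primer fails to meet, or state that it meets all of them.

Base counts: A=4, T=2, G=6, C=10 (length 22).
length: length 22 ✓
Tm: Tm = 2·6 + 4·16 = 76°C ✓

Meets all criteria.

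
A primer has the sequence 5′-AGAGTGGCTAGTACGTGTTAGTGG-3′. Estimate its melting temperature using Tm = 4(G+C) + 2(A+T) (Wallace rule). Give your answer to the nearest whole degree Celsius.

72°C

Base counts: A=5, T=7, G=10, C=2 (length 24).
Tm = 2·(5+7) + 4·(10+2) = 2·12 + 4·12 = 24 + 48 = 72°C.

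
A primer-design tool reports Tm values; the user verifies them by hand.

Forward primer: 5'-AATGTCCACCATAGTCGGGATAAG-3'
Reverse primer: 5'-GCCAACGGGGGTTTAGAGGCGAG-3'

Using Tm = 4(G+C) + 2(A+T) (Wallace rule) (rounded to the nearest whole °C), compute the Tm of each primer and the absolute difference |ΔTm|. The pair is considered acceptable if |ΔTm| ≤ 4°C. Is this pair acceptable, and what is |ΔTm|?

Forward: A=8 T=5 G=6 C=5 → Tm = 2·13 + 4·11 = 70°C.
Reverse: A=5 T=3 G=11 C=4 → Tm = 2·8 + 4·15 = 76°C.
|ΔTm| = |70 − 76| = 6°C, > 4°C.

|ΔTm| = 6°C; the pair is not acceptable.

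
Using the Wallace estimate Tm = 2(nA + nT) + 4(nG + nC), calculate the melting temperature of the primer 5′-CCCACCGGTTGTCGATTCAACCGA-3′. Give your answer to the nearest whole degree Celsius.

Base counts: A=5, T=5, G=5, C=9 (length 24).
Tm = 2·(5+5) + 4·(5+9) = 2·10 + 4·14 = 20 + 56 = 76°C.

76°C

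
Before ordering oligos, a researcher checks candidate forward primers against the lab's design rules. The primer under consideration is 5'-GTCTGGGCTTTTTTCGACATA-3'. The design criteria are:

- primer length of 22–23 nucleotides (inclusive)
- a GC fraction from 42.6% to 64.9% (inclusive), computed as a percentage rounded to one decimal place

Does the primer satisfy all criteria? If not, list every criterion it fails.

Fails: length.

Base counts: A=3, T=9, G=5, C=4 (length 21).
length: length 21, outside 22–23 ✗
GC content: GC 9/21 = 42.9% ✓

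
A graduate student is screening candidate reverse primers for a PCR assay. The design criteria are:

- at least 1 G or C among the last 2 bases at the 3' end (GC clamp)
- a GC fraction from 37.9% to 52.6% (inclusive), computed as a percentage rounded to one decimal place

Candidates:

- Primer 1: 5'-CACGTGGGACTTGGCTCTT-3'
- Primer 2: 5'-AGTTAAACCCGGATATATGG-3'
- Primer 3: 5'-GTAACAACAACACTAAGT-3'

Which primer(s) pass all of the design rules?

Primer 2 only.

Primer 1 (19 nt, A=2 T=6 G=6 C=5): 3' end TT has 0 G/C, need ≥1 ✗; GC 11/19 = 57.9%, outside 37.9–52.6% ✗ — fails.
Primer 2 (20 nt, A=7 T=5 G=5 C=3): 3' end GG has 2 G/C ✓; GC 8/20 = 40.0% ✓ — passes.
Primer 3 (18 nt, A=9 T=3 G=2 C=4): 3' end GT has 1 G/C ✓; GC 6/18 = 33.3%, outside 37.9–52.6% ✗ — fails.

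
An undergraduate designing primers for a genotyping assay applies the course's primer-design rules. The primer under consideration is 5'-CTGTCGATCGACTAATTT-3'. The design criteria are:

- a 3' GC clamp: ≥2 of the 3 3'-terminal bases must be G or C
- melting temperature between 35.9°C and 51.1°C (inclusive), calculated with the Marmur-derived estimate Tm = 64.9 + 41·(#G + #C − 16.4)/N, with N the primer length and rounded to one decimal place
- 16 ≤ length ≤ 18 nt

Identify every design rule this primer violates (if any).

Base counts: A=4, T=7, G=3, C=4 (length 18).
GC clamp: 3' end TTT has 0 G/C, need ≥2 ✗
Tm: Tm = 64.9 + 41·(7 − 16.4)/18 = 43.5°C ✓
length: length 18 ✓

Fails: GC clamp.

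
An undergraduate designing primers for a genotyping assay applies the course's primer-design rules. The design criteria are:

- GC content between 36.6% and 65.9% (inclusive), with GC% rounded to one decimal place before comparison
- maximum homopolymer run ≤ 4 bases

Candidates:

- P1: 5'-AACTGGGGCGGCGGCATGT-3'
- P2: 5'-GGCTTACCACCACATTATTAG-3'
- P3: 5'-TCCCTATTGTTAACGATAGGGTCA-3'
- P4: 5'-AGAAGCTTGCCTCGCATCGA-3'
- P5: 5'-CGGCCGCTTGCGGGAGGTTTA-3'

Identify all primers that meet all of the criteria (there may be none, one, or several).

P2, P3 and P4.

P1 (19 nt, A=3 T=3 G=9 C=4): GC 13/19 = 68.4%, outside 36.6–65.9% ✗; longest run = 4 ✓ — fails.
P2 (21 nt, A=6 T=6 G=3 C=6): GC 9/21 = 42.9% ✓; longest run = 2 ✓ — passes.
P3 (24 nt, A=6 T=8 G=5 C=5): GC 10/24 = 41.7% ✓; longest run = 3 ✓ — passes.
P4 (20 nt, A=5 T=4 G=5 C=6): GC 11/20 = 55.0% ✓; longest run = 2 ✓ — passes.
P5 (21 nt, A=2 T=5 G=9 C=5): GC 14/21 = 66.7%, outside 36.6–65.9% ✗; longest run = 3 ✓ — fails.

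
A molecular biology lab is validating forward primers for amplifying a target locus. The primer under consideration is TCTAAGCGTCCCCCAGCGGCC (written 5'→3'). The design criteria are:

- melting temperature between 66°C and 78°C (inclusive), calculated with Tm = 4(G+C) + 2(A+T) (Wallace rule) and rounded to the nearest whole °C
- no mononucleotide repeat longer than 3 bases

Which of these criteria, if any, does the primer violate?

Base counts: A=3, T=3, G=5, C=10 (length 21).
Tm: Tm = 2·6 + 4·15 = 72°C ✓
homopolymer run: longest run = 5, exceeds 3 ✗

Fails: homopolymer run.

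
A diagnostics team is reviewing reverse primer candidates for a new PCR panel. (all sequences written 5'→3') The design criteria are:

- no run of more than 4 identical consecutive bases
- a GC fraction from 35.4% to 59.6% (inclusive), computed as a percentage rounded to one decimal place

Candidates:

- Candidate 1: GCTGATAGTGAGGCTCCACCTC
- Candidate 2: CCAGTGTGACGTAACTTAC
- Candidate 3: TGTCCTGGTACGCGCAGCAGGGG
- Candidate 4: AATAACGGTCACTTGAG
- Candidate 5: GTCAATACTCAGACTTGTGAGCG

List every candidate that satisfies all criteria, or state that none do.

Candidate 1, Candidate 2, Candidate 4 and Candidate 5.

Candidate 1 (22 nt, A=4 T=5 G=6 C=7): longest run = 2 ✓; GC 13/22 = 59.1% ✓ — passes.
Candidate 2 (19 nt, A=5 T=5 G=4 C=5): longest run = 2 ✓; GC 9/19 = 47.4% ✓ — passes.
Candidate 3 (23 nt, A=3 T=4 G=10 C=6): longest run = 4 ✓; GC 16/23 = 69.6%, outside 35.4–59.6% ✗ — fails.
Candidate 4 (17 nt, A=6 T=4 G=4 C=3): longest run = 2 ✓; GC 7/17 = 41.2% ✓ — passes.
Candidate 5 (23 nt, A=6 T=6 G=6 C=5): longest run = 2 ✓; GC 11/23 = 47.8% ✓ — passes.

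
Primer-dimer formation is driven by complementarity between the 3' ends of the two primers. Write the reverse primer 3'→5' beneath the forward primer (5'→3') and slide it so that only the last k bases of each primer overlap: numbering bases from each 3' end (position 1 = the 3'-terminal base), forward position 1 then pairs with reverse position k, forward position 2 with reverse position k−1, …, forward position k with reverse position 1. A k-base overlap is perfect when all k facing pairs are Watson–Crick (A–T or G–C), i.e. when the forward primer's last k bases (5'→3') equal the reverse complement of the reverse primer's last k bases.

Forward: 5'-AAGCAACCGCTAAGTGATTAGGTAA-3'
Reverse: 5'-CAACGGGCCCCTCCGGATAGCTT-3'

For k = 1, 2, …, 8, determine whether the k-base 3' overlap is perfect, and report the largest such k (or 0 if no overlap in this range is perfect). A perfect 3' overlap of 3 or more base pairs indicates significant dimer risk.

Longest perfect overlap: 2 complementary base pairs; below the dimer-risk threshold (threshold 3).

Last 8 bases (5'→3') — forward …TTAGGTAA, reverse …GATAGCTT.
Reverse complement of the reverse primer's last 8 bases: AAGCTATC; its first k bases are the reverse complement of the reverse primer's last k bases, so a perfect k-base overlap needs the forward primer's last k bases to equal them.
Comparing (forward last k vs required): k=1: A vs A ✓; k=2: AA vs AA ✓; k=3: TAA vs AAG ✗; k=4: GTAA vs AAGC ✗; k=5: GGTAA vs AAGCT ✗; k=6: AGGTAA vs AAGCTA ✗; k=7: TAGGTAA vs AAGCTAT ✗; k=8: TTAGGTAA vs AAGCTATC ✗.
Perfect overlaps at k = 1, 2; the largest is 2.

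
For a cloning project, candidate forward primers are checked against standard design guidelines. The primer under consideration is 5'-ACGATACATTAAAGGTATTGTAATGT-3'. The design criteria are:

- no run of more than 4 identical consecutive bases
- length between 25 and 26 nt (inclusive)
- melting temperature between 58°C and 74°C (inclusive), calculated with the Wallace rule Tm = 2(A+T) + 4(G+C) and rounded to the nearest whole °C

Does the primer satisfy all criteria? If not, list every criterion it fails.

Base counts: A=10, T=9, G=5, C=2 (length 26).
homopolymer run: longest run = 3 ✓
length: length 26 ✓
Tm: Tm = 2·19 + 4·7 = 66°C ✓

Meets all criteria.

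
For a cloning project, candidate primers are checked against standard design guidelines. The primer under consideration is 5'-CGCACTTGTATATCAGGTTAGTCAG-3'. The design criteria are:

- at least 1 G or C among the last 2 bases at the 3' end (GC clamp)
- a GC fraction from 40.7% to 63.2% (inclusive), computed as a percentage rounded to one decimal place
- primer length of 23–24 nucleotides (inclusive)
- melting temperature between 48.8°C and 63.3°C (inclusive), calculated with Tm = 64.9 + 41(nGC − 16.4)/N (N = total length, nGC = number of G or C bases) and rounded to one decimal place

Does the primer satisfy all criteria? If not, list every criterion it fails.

Base counts: A=6, T=8, G=6, C=5 (length 25).
GC clamp: 3' end AG has 1 G/C ✓
GC content: GC 11/25 = 44.0% ✓
length: length 25, outside 23–24 ✗
Tm: Tm = 64.9 + 41·(11 − 16.4)/25 = 56.0°C ✓

Fails: length.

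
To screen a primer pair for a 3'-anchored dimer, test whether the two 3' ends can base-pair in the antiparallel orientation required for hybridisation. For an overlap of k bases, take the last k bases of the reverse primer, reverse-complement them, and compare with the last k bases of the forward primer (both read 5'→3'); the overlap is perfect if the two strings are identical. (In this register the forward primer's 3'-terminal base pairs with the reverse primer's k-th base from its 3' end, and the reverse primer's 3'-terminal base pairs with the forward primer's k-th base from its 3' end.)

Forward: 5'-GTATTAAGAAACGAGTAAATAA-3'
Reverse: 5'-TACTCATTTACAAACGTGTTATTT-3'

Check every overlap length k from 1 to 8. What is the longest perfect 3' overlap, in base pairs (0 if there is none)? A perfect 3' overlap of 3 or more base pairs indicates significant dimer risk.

Last 8 bases (5'→3') — forward …GTAAATAA, reverse …TGTTATTT.
Reverse complement of the reverse primer's last 8 bases: AAATAACA; its first k bases are the reverse complement of the reverse primer's last k bases, so a perfect k-base overlap needs the forward primer's last k bases to equal them.
Comparing (forward last k vs required): k=1: A vs A ✓; k=2: AA vs AA ✓; k=3: TAA vs AAA ✗; k=4: ATAA vs AAAT ✗; k=5: AATAA vs AAATA ✗; k=6: AAATAA vs AAATAA ✓; k=7: TAAATAA vs AAATAAC ✗; k=8: GTAAATAA vs AAATAACA ✗.
Perfect overlaps at k = 1, 2, 6; the largest is 6.

Longest perfect overlap: 6 complementary base pairs; significant dimer risk (threshold 3).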